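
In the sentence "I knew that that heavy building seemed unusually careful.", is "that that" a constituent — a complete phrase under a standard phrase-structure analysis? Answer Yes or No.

No

The sequence begins inside the complementizer "that" and ends inside the clause "that heavy building seemed unusually careful"; it crosses a phrase boundary, so no single node in the tree spans exactly those words.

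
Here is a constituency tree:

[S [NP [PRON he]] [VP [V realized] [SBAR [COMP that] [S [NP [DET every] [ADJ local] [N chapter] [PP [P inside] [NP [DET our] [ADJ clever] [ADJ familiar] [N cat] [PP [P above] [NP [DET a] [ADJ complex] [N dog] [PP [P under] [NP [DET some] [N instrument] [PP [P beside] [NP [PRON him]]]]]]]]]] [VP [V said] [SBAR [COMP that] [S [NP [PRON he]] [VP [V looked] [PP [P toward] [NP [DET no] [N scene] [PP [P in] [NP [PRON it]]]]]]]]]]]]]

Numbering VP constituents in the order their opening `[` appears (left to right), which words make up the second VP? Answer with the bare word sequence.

said that he looked toward no scene in it

In left-to-right order the VP constituents are "realized that every local chapter inside our clever familiar cat above a complex dog under some instrument beside him said that he looked toward no scene in it"; "said that he looked toward no scene in it"; "looked toward no scene in it". Number 2 is "said that he looked toward no scene in it".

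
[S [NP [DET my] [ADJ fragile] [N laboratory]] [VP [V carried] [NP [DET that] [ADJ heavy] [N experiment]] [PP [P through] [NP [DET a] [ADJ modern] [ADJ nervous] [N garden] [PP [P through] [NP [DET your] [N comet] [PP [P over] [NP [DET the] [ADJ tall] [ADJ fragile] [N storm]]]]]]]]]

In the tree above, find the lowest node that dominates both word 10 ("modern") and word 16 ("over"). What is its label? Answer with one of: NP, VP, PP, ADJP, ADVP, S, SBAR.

Word 10 lies under S → VP → PP → NP → ADJ; word 16 lies under S → VP → PP → NP → PP → NP → PP → P. The lowest shared node is the NP.

NP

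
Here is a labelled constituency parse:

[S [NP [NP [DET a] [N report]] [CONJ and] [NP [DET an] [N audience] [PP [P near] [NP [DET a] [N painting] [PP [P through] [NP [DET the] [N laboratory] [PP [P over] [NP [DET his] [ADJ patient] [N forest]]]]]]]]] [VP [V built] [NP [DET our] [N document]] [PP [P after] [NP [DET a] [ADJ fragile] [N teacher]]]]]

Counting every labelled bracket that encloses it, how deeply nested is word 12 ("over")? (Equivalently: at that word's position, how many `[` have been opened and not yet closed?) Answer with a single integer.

9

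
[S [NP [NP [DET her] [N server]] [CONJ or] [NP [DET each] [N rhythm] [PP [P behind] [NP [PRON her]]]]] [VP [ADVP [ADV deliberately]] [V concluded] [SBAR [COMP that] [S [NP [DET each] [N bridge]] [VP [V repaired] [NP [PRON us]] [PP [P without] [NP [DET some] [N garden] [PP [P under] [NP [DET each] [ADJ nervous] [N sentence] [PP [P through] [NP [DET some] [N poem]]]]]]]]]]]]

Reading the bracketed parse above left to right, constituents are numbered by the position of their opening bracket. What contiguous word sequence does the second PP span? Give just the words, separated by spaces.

without some garden under each nervous sentence through some poem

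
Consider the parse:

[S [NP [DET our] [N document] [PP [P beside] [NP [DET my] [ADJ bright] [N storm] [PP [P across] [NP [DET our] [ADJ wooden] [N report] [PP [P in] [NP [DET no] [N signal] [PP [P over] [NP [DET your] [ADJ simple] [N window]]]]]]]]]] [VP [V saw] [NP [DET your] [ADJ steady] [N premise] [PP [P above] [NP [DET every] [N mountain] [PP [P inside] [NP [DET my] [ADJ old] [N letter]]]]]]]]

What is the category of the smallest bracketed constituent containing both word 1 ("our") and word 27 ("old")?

S

The smallest bracket enclosing both words is [S our document beside my bright storm across our wooden report in no signal over your simple window saw your steady premise above every mountain inside my old letter], so the label is S.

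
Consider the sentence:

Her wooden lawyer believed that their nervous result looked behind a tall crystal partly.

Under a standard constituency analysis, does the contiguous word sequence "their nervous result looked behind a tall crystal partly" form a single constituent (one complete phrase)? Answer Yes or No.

Yes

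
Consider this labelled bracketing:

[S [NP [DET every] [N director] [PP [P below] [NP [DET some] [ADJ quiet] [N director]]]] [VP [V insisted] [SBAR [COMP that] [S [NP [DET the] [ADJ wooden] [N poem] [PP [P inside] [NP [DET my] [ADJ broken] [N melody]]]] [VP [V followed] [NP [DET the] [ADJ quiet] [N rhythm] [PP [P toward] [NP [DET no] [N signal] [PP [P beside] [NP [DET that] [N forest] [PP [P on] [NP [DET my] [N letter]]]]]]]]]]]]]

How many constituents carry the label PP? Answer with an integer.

The PP constituents are: [PP below some quiet director]; [PP inside my broken melody]; [PP toward no signal beside that forest on my letter]; [PP beside that forest on my letter]; [PP on my letter]. Total: 5.

5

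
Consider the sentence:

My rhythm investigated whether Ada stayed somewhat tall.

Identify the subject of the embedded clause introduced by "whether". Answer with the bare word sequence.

In the embedded clause introduced by "whether" the verb is "stayed"; the NP preceding it, "Ada", is the subject.

Ada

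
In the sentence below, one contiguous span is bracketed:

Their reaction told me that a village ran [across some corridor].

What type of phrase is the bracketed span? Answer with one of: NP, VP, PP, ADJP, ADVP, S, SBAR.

PP

"across" is the head of the bracketed span, so the span is a prepositional phrase: PP.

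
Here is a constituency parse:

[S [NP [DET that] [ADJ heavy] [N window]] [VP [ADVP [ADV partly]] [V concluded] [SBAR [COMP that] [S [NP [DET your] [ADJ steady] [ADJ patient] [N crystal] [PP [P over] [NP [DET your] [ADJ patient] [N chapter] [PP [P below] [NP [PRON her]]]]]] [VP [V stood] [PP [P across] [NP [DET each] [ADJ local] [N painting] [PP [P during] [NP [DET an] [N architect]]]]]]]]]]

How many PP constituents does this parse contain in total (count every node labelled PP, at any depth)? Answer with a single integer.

4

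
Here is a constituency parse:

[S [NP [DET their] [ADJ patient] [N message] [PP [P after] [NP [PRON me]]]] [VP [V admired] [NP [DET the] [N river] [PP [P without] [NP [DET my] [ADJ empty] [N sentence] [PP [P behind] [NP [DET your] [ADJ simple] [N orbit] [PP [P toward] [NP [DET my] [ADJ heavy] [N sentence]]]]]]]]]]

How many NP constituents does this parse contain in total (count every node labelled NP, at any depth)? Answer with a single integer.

The NP constituents are: [NP their patient message after me]; [NP me]; [NP the river without my empty sentence behind your simple orbit toward my heavy sentence]; [NP my empty sentence behind your simple orbit toward my heavy sentence]; [NP your simple orbit toward my heavy sentence]; [NP my heavy sentence]. Total: 6.

6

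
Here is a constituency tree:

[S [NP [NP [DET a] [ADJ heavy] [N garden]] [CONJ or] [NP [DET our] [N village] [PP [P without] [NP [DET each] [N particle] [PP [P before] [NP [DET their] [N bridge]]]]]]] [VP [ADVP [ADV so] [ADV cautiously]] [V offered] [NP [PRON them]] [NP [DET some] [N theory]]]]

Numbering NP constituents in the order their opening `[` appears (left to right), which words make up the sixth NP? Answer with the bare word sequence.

them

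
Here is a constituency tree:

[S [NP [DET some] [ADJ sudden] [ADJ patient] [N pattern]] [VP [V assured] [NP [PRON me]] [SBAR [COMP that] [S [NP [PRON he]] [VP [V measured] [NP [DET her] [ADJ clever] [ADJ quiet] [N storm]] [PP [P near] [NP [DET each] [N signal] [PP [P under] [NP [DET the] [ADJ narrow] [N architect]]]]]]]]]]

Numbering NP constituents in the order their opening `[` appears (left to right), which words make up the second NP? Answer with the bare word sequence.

In left-to-right order the NP constituents are "some sudden patient pattern"; "me"; "he"; "her clever quiet storm"; "each signal under the narrow architect"; "the narrow architect". Number 2 is "me".

me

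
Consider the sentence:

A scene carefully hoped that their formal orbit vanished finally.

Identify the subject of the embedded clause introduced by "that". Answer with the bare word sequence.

In the embedded clause introduced by "that" the verb is "vanished"; the NP preceding it, "their formal orbit", is the subject.

their formal orbit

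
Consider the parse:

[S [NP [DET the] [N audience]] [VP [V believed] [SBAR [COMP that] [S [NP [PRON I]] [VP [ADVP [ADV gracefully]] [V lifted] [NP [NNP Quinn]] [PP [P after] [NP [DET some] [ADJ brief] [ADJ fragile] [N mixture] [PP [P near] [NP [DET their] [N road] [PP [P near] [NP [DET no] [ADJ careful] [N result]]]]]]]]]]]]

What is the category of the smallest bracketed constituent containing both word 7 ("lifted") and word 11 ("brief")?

Both words fall inside [VP gracefully lifted Quinn after some brief fragile mixture near their road near no careful result] (words 6–20), and no smaller constituent contains them both. Label: VP.

VP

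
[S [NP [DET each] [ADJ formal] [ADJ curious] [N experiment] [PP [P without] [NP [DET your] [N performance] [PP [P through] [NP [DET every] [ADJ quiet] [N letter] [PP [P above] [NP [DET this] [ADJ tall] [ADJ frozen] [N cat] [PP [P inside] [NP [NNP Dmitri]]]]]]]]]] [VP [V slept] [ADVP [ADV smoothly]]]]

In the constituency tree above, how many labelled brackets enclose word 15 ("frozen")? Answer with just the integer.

9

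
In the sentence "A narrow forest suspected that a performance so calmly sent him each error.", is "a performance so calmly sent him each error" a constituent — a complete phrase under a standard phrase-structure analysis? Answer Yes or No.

Yes

"a performance so calmly sent him each error" is exactly the clause [S a performance so calmly sent him each error], a complete constituent.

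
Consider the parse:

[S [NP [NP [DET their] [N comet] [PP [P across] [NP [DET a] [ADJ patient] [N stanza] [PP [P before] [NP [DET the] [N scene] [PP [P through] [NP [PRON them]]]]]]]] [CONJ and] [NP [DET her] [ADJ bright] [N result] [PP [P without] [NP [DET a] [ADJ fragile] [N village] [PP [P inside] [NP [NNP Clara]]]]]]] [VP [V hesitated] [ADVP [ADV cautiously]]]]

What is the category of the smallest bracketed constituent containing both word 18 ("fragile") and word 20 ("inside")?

Word 18 lies under S → NP → NP → PP → NP → ADJ; word 20 lies under S → NP → NP → PP → NP → PP → P. The lowest shared node is the NP.

NP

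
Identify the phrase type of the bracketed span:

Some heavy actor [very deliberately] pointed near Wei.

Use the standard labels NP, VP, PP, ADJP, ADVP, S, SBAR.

ADVP

The bracketed span "very deliberately" is headed by "deliberately", making it an adverb phrase (ADVP).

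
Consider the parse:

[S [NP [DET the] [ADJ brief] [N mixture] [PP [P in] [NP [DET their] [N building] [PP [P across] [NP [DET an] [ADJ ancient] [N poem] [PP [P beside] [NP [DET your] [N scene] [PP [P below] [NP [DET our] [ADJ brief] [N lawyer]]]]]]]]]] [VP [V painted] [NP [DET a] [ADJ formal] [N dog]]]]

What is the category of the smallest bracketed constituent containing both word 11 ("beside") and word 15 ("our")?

PP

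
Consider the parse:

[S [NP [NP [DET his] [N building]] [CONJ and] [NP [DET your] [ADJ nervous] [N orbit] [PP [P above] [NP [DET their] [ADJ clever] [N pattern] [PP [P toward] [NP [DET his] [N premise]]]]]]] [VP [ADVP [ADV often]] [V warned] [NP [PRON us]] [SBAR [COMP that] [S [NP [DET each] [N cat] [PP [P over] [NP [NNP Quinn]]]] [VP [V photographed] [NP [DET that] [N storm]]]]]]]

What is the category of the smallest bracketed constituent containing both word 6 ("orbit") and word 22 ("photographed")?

S

Word 6 lies under S → NP → NP → N; word 22 lies under S → VP → SBAR → S → VP → V. The lowest shared node is the S.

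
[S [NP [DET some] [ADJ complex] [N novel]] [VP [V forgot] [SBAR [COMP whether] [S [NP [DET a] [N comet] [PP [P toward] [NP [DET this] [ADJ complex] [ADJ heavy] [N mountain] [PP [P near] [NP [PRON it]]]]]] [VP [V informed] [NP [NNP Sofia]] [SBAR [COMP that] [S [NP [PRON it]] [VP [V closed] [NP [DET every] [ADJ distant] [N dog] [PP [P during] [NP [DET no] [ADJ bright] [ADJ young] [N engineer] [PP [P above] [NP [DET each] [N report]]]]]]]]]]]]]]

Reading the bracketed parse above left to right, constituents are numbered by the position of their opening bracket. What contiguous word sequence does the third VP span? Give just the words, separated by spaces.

closed every distant dog during no bright young engineer above each report

The VP opening brackets appear, in order, over: "forgot whether a comet toward this complex heavy mountain near it informed Sofia that it closed every distant dog during no bright young engineer above each report"; "informed Sofia that it closed every distant dog during no bright young engineer above each report"; "closed every distant dog during no bright young engineer above each report". The third one spans "closed every distant dog during no bright young engineer above each report".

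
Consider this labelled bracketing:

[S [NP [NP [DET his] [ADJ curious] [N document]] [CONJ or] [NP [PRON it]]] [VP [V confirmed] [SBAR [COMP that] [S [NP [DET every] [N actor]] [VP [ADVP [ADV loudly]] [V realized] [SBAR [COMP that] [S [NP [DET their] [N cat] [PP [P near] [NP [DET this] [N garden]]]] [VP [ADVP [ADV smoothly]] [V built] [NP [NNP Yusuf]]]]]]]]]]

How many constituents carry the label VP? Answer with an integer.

Listing each VP by its span: [VP confirmed that every actor loudly realized that their cat near this garden smoothly built Yusuf]; [VP loudly realized that their cat near this garden smoothly built Yusuf]; [VP smoothly built Yusuf] — that makes 3.

3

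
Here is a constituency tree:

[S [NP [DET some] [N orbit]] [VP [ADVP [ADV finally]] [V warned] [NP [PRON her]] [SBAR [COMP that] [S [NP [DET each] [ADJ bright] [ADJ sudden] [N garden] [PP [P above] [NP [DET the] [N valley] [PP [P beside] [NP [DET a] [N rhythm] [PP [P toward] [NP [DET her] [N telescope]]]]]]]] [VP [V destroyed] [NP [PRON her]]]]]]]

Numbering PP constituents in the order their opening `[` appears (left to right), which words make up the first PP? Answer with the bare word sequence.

above the valley beside a rhythm toward her telescope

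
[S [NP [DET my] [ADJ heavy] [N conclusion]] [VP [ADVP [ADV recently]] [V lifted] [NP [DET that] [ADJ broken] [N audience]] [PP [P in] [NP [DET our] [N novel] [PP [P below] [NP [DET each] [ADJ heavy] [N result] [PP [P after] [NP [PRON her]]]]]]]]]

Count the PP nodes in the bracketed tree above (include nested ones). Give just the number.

3

Listing each PP by its span: [PP in our novel below each heavy result after her]; [PP below each heavy result after her]; [PP after her] — that makes 3.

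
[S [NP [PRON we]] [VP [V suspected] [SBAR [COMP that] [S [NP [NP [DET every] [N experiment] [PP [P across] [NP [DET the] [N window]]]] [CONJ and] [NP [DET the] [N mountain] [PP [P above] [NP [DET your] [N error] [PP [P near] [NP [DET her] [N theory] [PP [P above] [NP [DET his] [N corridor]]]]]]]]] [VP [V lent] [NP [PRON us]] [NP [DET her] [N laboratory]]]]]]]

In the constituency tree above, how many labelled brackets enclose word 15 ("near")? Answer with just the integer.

10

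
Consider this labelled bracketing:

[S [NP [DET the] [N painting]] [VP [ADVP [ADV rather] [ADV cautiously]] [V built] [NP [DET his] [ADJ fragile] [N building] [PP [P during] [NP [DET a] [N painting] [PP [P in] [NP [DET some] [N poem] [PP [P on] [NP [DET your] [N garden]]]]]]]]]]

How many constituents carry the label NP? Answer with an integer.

5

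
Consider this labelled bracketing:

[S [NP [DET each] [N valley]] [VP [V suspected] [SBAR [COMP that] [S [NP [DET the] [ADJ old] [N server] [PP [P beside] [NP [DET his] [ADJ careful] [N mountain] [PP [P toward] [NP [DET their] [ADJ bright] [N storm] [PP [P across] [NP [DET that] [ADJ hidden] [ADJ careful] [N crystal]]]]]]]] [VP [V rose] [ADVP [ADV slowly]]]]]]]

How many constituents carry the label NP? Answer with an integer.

Scanning left to right, an opening `[NP` appears at word positions 1, 5, 9, 13, 17 — 5 in total.

5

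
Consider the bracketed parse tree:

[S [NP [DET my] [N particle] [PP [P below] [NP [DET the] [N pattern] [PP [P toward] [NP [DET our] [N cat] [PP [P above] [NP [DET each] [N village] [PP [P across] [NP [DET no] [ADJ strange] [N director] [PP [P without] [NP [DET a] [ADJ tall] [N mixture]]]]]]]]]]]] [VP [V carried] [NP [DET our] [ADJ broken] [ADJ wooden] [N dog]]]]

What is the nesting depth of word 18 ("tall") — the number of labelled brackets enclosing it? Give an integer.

Counting open brackets not yet closed at "tall": [S [NP [PP [NP [PP [NP [PP [NP [PP [NP [PP [NP [ADJ = 13.

13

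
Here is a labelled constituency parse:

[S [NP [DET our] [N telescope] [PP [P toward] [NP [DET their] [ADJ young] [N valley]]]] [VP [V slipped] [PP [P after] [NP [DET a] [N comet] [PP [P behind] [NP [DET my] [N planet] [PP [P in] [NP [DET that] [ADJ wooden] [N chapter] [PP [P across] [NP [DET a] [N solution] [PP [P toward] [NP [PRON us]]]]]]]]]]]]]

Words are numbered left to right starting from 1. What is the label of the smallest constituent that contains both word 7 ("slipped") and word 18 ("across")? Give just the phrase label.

VP

Word 7 lies under S → VP → V; word 18 lies under S → VP → PP → NP → PP → NP → PP → NP → PP → P. The lowest shared node is the VP.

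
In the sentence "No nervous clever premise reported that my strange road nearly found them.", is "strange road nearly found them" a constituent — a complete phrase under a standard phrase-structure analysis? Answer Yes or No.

No

The smallest constituent containing the whole sequence is the clause [S my strange road nearly found them], but the sequence is only part of it — it straddles the boundary between noun phrase "my strange road" and verb phrase "nearly found them".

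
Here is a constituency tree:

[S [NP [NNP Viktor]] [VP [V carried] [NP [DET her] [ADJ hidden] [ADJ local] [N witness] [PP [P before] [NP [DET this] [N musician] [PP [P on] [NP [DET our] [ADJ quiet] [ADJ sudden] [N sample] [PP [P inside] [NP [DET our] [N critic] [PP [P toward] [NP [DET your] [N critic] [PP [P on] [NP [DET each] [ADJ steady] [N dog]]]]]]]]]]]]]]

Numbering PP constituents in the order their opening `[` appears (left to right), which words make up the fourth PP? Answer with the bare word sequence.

toward your critic on each steady dog

Opening `[PP` markers occur at word positions 7, 10, 15, 18, 21; the fourth of these opens the constituent [PP toward your critic on each steady dog].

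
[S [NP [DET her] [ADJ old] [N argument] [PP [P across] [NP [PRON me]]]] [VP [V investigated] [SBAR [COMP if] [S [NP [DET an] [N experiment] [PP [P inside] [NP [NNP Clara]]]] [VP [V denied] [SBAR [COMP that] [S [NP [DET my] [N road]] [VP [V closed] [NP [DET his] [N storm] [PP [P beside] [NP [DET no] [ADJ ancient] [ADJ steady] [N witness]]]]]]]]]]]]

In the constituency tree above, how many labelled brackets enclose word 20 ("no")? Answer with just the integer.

Path from the root down to the word: S → VP → SBAR → S → VP → SBAR → S → VP → NP → PP → NP → DET. That is 12 enclosing brackets.

12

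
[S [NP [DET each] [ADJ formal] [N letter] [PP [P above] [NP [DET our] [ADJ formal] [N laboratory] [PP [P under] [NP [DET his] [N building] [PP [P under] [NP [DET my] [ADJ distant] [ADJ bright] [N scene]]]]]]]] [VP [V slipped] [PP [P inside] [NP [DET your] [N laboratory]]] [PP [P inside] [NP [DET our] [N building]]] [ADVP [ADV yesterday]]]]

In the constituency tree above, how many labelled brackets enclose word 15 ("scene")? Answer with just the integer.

9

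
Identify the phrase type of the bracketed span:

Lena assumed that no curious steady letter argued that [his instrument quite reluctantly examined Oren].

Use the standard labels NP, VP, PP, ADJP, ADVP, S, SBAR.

The bracketed span "his instrument quite reluctantly examined Oren" is headed by "examined", making it a clause (S).

S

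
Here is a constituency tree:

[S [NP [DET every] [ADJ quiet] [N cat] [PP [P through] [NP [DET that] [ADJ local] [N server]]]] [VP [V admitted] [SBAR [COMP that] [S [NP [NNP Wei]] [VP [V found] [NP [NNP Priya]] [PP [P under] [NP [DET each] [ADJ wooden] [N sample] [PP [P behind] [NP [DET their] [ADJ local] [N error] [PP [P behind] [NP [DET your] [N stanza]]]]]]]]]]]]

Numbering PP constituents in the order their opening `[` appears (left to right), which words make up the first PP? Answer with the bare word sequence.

through that local server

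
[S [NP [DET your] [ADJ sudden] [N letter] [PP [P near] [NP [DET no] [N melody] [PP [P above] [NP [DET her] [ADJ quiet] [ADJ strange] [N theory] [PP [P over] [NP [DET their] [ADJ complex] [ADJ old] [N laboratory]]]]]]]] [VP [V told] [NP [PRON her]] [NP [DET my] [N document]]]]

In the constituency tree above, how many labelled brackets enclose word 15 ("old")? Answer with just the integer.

The word sits inside ADJ, which is inside NP, inside PP, inside NP, inside PP, inside NP, inside PP, inside NP, inside S — 9 brackets in all.

9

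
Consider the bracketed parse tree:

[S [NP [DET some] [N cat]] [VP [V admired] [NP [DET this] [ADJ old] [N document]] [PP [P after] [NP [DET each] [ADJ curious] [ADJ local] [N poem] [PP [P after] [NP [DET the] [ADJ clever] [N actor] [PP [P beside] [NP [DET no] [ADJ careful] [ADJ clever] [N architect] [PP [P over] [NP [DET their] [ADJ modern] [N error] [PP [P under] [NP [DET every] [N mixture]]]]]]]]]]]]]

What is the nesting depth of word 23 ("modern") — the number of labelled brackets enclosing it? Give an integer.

11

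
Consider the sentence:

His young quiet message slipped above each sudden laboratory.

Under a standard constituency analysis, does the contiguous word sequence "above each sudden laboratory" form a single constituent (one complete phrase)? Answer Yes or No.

These words form the whole prepositional phrase headed by "above", so yes — one constituent.

Yes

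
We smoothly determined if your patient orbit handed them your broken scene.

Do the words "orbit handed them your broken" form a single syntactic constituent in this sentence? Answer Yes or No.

No

The sequence begins inside the noun phrase "your patient orbit" and ends inside the verb phrase "handed them your broken scene"; it crosses a phrase boundary, so no single node in the tree spans exactly those words.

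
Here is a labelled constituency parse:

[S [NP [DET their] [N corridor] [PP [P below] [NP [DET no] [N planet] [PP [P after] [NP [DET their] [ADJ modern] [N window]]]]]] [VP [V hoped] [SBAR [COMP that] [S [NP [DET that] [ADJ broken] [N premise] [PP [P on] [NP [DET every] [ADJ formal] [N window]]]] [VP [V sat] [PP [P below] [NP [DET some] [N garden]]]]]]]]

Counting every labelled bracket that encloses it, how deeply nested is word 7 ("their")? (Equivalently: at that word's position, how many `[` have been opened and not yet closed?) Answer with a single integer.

Path from the root down to the word: S → NP → PP → NP → PP → NP → DET. That is 7 enclosing brackets.

7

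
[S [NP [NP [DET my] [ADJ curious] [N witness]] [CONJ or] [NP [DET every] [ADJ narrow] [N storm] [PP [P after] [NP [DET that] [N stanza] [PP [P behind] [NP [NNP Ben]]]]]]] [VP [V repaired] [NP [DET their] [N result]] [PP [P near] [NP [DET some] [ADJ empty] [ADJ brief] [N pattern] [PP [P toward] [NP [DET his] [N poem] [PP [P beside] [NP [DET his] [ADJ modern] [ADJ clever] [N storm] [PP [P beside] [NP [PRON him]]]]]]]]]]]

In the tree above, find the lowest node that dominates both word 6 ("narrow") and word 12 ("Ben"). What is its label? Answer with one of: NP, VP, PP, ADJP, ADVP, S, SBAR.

NP

Word 6 lies under S → NP → NP → ADJ; word 12 lies under S → NP → NP → PP → NP → PP → NP → NNP. The lowest shared node is the NP.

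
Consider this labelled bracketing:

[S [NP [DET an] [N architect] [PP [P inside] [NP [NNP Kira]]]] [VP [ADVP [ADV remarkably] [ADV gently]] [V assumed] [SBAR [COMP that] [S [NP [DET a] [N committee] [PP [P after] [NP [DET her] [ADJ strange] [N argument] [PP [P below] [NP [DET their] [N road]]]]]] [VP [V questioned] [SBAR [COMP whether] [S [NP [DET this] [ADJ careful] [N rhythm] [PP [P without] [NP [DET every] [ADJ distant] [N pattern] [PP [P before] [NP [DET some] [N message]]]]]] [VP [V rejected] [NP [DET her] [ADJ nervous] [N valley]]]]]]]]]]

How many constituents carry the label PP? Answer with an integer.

5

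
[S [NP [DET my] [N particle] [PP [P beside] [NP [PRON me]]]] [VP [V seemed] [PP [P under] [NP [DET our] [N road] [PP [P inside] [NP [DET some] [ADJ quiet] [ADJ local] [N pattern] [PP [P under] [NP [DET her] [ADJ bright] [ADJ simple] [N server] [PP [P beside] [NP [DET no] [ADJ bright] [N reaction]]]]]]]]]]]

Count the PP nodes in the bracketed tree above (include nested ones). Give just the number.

5

The PP constituents are: [PP beside me]; [PP under our road inside some quiet local pattern under her bright simple server beside no bright reaction]; [PP inside some quiet local pattern under her bright simple server beside no bright reaction]; [PP under her bright simple server beside no bright reaction]; [PP beside no bright reaction]. Total: 5.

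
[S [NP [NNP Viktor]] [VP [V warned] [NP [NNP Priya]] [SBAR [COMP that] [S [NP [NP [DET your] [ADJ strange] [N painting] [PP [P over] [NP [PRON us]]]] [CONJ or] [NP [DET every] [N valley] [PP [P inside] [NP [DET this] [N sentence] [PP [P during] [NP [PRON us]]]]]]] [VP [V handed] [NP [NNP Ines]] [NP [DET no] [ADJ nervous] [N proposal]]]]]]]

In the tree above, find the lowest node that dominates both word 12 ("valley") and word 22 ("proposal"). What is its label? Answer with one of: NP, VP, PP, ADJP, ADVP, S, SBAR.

S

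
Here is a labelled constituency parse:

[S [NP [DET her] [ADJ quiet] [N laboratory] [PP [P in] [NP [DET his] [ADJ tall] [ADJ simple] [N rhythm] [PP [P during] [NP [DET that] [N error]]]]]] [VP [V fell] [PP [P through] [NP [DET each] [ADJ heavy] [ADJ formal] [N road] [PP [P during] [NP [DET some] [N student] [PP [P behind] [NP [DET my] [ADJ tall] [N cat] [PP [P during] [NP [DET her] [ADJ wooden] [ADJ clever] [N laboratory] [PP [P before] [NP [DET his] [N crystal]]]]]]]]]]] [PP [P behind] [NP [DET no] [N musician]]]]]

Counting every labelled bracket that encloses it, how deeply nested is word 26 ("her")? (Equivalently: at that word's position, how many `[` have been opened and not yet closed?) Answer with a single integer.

The word sits inside DET, which is inside NP, inside PP, inside NP, inside PP, inside NP, inside PP, inside NP, inside PP, inside VP, inside S — 11 brackets in all.

11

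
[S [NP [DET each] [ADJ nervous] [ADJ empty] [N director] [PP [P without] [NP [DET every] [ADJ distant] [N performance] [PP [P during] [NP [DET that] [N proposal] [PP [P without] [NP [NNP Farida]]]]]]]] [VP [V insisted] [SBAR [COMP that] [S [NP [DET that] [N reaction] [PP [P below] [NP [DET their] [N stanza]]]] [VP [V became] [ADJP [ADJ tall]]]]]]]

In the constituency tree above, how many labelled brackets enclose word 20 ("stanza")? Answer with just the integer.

Path from the root down to the word: S → VP → SBAR → S → NP → PP → NP → N. That is 8 enclosing brackets.

8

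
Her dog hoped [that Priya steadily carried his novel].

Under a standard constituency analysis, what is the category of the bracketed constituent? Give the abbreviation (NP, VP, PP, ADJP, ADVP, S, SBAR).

The bracketed span "that Priya steadily carried his novel" is headed by "that", making it a subordinate clause (SBAR).

SBAR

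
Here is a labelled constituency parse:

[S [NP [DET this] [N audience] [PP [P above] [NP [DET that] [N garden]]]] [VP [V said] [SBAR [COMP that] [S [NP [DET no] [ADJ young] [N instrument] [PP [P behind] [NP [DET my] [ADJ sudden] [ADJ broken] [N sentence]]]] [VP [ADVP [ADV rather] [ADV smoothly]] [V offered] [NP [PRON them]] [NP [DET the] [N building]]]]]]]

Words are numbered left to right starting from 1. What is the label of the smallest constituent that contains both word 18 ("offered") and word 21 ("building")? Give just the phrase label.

VP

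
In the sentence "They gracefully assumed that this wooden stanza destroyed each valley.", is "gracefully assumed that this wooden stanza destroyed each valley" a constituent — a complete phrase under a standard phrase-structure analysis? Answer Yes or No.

Yes

The sequence corresponds to a single VP node — the verb phrase "gracefully assumed that this wooden stanza destroyed each valley".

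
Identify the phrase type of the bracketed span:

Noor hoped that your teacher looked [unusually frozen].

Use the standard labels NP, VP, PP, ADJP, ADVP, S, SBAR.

The span is built around the adjective "frozen" — an adjective phrase (ADJP).

ADJP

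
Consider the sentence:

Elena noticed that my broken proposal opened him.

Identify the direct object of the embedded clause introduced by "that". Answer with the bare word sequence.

him

The verb of the embedded clause introduced by "that" is "opened"; its direct object is the NP "him".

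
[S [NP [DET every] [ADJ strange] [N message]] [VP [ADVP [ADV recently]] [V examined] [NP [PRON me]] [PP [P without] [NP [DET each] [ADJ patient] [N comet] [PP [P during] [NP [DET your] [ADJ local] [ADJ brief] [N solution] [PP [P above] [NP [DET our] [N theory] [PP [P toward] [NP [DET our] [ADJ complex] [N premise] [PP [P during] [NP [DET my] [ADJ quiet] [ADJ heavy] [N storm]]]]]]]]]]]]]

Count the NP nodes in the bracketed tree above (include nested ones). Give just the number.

The NP constituents are: [NP every strange message]; [NP me]; [NP each patient comet during your local brief solution above our theory toward our complex premise during my quiet heavy storm]; [NP your local brief solution above our theory toward our complex premise during my quiet heavy storm]; [NP our theory toward our complex premise during my quiet heavy storm]; [NP our complex premise during my quiet heavy storm] …. Total: 7.

7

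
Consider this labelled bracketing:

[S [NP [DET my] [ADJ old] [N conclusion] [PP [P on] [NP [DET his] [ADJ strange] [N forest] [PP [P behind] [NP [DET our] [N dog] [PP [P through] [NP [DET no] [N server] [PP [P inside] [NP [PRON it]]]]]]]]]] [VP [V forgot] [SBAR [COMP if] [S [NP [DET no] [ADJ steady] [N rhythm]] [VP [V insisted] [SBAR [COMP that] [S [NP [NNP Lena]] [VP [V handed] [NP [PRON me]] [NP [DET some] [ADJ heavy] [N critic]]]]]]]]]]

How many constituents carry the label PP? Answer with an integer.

4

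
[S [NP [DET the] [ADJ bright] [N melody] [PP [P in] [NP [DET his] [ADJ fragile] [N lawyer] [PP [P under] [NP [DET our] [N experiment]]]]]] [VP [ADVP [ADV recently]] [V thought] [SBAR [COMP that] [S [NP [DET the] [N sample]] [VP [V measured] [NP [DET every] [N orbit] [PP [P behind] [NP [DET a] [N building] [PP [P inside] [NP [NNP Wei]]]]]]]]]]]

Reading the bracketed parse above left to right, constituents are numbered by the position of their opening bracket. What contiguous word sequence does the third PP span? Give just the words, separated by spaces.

behind a building inside Wei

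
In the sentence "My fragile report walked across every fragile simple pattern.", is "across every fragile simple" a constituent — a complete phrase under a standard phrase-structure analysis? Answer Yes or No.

The smallest constituent containing the whole sequence is the prepositional phrase [PP across every fragile simple pattern], but the sequence is only part of it — it straddles the boundary between preposition "across" and noun phrase "every fragile simple pattern".

No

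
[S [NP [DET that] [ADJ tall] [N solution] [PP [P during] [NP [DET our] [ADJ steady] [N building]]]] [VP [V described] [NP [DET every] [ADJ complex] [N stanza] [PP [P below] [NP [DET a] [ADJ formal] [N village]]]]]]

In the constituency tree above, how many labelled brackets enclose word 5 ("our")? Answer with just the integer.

5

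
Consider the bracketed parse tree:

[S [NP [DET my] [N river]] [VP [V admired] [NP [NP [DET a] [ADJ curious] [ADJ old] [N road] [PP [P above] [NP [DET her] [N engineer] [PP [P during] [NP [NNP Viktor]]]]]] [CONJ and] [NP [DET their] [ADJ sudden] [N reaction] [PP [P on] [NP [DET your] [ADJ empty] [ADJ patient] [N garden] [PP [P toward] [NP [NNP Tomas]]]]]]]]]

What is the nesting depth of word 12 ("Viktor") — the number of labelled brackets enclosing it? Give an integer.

9

Counting open brackets not yet closed at "Viktor": [S [VP [NP [NP [PP [NP [PP [NP [NNP = 9.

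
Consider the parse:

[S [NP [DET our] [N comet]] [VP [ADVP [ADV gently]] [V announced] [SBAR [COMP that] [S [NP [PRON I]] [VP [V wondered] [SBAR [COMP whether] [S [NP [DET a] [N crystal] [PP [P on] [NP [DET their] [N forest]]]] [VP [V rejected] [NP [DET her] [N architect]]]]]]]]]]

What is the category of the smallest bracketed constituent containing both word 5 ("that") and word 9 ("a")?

SBAR

Word 5 lies under S → VP → SBAR → COMP; word 9 lies under S → VP → SBAR → S → VP → SBAR → S → NP → DET. The lowest shared node is the SBAR.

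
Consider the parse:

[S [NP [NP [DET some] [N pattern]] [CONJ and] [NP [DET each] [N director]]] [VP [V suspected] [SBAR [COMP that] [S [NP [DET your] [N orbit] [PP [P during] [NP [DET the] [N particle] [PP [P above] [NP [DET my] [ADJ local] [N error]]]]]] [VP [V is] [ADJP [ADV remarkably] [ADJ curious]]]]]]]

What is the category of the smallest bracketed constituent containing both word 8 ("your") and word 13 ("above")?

Both words fall inside [NP your orbit during the particle above my local error] (words 8–16), and no smaller constituent contains them both. Label: NP.

NP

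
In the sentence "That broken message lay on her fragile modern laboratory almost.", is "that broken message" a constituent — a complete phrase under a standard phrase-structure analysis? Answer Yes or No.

These words form the whole noun phrase headed by "message", so yes — one constituent.

Yes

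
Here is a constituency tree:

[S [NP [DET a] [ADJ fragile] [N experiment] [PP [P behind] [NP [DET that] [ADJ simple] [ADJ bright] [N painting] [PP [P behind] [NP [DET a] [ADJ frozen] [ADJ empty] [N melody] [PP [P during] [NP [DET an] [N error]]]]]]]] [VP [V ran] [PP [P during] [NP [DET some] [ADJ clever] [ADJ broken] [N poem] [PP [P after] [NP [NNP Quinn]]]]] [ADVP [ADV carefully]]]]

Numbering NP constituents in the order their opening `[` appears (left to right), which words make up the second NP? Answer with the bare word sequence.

that simple bright painting behind a frozen empty melody during an error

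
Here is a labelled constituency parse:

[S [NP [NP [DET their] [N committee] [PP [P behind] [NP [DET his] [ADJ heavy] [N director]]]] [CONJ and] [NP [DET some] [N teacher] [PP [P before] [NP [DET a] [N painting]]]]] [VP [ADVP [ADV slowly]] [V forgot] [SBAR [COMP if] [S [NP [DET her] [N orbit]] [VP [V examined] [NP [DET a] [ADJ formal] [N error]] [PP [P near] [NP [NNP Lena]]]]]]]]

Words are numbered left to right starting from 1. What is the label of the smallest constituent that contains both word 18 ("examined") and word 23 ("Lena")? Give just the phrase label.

Word 18 lies under S → VP → SBAR → S → VP → V; word 23 lies under S → VP → SBAR → S → VP → PP → NP → NNP. The lowest shared node is the VP.

VP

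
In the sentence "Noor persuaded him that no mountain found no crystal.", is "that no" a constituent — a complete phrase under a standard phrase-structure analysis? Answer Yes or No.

The sequence begins inside the complementizer "that" and ends inside the clause "no mountain found no crystal"; it crosses a phrase boundary, so no single node in the tree spans exactly those words.

No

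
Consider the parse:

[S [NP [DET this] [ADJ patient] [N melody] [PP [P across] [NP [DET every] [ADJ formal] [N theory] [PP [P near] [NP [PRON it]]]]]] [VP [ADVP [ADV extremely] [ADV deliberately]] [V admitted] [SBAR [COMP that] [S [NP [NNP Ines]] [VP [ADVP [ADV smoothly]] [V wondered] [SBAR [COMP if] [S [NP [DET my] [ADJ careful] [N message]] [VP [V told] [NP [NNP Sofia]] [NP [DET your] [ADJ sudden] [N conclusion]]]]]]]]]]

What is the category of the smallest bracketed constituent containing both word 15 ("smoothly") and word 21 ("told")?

VP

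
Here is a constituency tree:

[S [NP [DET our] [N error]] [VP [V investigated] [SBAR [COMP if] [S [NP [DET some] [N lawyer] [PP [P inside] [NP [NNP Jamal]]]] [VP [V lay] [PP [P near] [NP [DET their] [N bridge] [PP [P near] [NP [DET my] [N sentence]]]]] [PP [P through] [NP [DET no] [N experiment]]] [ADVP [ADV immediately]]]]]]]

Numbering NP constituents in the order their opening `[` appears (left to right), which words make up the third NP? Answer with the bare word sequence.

Jamal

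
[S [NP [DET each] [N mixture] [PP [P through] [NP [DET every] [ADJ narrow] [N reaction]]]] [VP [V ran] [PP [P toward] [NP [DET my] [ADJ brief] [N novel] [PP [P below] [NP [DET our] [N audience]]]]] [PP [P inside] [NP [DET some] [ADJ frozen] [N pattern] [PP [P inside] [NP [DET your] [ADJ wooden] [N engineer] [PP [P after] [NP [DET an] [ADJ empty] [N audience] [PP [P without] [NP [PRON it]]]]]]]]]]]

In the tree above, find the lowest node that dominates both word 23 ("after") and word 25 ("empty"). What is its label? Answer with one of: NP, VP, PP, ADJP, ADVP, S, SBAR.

Both words fall inside [PP after an empty audience without it] (words 23–28), and no smaller constituent contains them both. Label: PP.

PP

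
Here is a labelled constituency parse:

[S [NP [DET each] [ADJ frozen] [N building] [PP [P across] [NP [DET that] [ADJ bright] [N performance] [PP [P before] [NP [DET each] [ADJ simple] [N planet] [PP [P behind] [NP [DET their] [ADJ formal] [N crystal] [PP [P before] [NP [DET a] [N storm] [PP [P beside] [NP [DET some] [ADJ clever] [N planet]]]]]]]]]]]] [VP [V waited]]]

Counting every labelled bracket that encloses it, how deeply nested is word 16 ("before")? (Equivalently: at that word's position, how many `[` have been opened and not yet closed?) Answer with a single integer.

10

Counting open brackets not yet closed at "before": [S [NP [PP [NP [PP [NP [PP [NP [PP [P = 10.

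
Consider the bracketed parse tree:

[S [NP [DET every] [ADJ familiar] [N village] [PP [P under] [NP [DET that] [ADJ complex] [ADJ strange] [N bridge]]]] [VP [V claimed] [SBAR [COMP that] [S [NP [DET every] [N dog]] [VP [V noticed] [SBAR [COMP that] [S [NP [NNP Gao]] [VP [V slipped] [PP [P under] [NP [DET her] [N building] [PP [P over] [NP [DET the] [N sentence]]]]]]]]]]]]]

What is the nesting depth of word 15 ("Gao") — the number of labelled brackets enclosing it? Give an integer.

9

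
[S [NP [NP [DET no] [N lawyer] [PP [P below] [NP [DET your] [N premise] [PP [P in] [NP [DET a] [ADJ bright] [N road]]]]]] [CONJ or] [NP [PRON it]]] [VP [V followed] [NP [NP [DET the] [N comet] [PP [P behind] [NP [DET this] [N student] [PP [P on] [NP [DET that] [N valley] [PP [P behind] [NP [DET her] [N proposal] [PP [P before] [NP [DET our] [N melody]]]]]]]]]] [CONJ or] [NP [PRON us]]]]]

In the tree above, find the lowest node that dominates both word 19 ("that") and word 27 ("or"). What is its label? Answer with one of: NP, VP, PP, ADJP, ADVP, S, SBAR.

NP

The smallest bracket enclosing both words is [NP the comet behind this student on that valley behind her proposal before our melody or us], so the label is NP.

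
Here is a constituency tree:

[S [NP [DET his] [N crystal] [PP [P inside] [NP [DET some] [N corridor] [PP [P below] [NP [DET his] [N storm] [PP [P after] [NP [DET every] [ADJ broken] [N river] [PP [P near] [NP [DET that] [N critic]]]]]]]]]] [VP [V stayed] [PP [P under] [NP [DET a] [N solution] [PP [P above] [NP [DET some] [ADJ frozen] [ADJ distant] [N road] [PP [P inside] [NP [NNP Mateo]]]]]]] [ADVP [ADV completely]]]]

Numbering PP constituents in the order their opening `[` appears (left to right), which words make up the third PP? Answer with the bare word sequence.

Opening `[PP` markers occur at word positions 3, 6, 9, 13, 17, 20, 25; the third of these opens the constituent [PP after every broken river near that critic].

after every broken river near that critic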